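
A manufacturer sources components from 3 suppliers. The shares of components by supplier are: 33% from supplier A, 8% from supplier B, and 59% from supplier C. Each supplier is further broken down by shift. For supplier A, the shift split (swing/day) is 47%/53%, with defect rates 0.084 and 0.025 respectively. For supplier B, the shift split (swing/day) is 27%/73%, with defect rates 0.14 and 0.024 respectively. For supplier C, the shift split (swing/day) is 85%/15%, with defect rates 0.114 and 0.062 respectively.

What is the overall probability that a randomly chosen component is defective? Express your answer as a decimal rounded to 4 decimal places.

0.0845

P(D|A) = 0.47·0.084 + 0.53·0.025 = 0.03948 + 0.01325 = 0.05273
P(D|B) = 0.27·0.14 + 0.73·0.024 = 0.0378 + 0.01752 = 0.05532
P(D|C) = 0.85·0.114 + 0.15·0.062 = 0.0969 + 0.0093 = 0.1062
Then overall,
P(D) = 0.33·0.05273 + 0.08·0.05532 + 0.59·0.1062
      = 0.0174009 + 0.0044256 + 0.062658 = 0.0844845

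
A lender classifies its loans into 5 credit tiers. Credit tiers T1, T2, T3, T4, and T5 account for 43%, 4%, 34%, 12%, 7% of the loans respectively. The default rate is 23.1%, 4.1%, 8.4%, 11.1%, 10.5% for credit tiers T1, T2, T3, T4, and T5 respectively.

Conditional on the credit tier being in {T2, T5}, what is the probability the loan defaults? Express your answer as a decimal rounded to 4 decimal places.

0.0817

Let S = {T2, T5}.
P(S) = 0.04 + 0.07 = 0.11.
P(D ∩ S) = 0.041·0.04 + 0.105·0.07 = 0.00164 + 0.00735 = 0.00899.
P(D | S) = 0.00899 / 0.11 = 0.081727…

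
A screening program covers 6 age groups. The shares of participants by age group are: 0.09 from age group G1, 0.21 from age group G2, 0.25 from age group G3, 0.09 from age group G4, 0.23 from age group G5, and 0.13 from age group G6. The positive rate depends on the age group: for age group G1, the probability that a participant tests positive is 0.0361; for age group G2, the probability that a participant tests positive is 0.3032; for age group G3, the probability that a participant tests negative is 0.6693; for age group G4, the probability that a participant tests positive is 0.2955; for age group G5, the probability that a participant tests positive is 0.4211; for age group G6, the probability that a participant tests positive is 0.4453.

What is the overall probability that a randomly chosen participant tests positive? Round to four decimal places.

0.3309

P(T|G3) = 1 − 0.6693 = 0.3307.
Using total probability over the partition,
P(T) = P(T|G1)·P(G1) + P(T|G2)·P(G2) + P(T|G3)·P(G3) + P(T|G4)·P(G4) + P(T|G5)·P(G5) + P(T|G6)·P(G6)
      = 0.0361·0.09 + 0.3032·0.21 + 0.3307·0.25 + 0.2955·0.09 + 0.4211·0.23 + 0.4453·0.13
      = 0.003249 + 0.063672 + 0.082675 + 0.026595 + 0.096853 + 0.057889 = 0.330933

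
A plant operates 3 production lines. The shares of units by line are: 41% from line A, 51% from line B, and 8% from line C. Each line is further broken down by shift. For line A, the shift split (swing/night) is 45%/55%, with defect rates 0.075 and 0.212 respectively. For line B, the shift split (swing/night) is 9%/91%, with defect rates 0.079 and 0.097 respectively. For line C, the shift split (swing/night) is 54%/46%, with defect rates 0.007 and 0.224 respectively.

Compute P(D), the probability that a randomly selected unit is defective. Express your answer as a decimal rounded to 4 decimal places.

P(D|A) = 0.45·0.075 + 0.55·0.212 = 0.03375 + 0.1166 = 0.15035
P(D|B) = 0.09·0.079 + 0.91·0.097 = 0.00711 + 0.08827 = 0.09538
P(D|C) = 0.54·0.007 + 0.46·0.224 = 0.00378 + 0.10304 = 0.10682
By total probability over the outer partition,
P(D) = 0.41·0.15035 + 0.51·0.09538 + 0.08·0.10682
      = 0.0616435 + 0.0486438 + 0.0085456 = 0.1188329

P(D) ≈ 0.1188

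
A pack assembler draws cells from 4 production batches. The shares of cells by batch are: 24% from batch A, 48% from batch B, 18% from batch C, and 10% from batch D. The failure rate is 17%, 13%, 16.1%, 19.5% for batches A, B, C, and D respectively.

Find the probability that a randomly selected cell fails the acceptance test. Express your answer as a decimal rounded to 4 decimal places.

0.1517

By the law of total probability,
P(F) = P(F|A)·P(A) + P(F|B)·P(B) + P(F|C)·P(C) + P(F|D)·P(D)
      = 0.17·0.24 + 0.13·0.48 + 0.161·0.18 + 0.195·0.1
      = 0.0408 + 0.0624 + 0.02898 + 0.0195 = 0.15168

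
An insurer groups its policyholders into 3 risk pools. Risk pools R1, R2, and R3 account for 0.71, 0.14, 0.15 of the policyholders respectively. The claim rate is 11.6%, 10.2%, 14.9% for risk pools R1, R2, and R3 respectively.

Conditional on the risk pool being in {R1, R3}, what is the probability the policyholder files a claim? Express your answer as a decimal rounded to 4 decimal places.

Let S = {R1, R3}.
P(S) = 0.71 + 0.15 = 0.86.
P(C ∩ S) = 0.116·0.71 + 0.149·0.15 = 0.08236 + 0.02235 = 0.10471.
P(C | S) = 0.10471 / 0.86 = 0.121756…

P(C|S) ≈ 0.1218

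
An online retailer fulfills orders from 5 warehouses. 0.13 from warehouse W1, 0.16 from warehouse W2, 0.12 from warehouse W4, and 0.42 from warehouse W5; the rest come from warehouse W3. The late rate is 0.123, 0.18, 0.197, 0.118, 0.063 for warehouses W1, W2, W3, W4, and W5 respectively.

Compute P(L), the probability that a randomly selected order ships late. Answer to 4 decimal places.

P(W3) = 1 − (0.13 + 0.16 + 0.12 + 0.42) = 0.17.
Summing over the partition,
P(L) = P(L|W1)·P(W1) + P(L|W2)·P(W2) + P(L|W3)·P(W3) + P(L|W4)·P(W4) + P(L|W5)·P(W5)
      = 0.123·0.13 + 0.18·0.16 + 0.197·0.17 + 0.118·0.12 + 0.063·0.42
      = 0.01599 + 0.0288 + 0.03349 + 0.01416 + 0.02646 = 0.1189

P(L) ≈ 0.1189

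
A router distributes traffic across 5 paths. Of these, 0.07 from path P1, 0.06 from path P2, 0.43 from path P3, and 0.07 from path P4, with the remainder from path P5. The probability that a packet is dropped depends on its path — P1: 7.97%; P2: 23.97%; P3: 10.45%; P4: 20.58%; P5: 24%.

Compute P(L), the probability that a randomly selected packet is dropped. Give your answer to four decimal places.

P(P5) = 1 − (0.07 + 0.06 + 0.43 + 0.07) = 0.37.
P(L) = P(L|P1)·P(P1) + P(L|P2)·P(P2) + P(L|P3)·P(P3) + P(L|P4)·P(P4) + P(L|P5)·P(P5)
      = 0.0797·0.07 + 0.2397·0.06 + 0.1045·0.43 + 0.2058·0.07 + 0.24·0.37
      = 0.005579 + 0.014382 + 0.044935 + 0.014406 + 0.0888 = 0.168102

P(L) ≈ 0.1681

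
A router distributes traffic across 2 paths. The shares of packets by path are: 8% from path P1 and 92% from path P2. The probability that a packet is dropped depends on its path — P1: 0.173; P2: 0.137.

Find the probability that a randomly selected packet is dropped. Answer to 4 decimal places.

P(L) ≈ 0.1399

P(L) = P(L|P1)·P(P1) + P(L|P2)·P(P2)
      = 0.173·0.08 + 0.137·0.92
      = 0.01384 + 0.12604 = 0.13988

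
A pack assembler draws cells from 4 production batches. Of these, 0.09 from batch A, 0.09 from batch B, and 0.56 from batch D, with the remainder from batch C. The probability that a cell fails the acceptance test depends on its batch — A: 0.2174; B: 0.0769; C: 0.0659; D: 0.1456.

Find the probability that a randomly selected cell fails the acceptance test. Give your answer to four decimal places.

0.1252

P(C) = 1 − (0.09 + 0.09 + 0.56) = 0.26.
By the law of total probability,
P(F) = P(F|A)·P(A) + P(F|B)·P(B) + P(F|C)·P(C) + P(F|D)·P(D)
      = 0.2174·0.09 + 0.0769·0.09 + 0.0659·0.26 + 0.1456·0.56
      = 0.019566 + 0.006921 + 0.017134 + 0.081536 = 0.125157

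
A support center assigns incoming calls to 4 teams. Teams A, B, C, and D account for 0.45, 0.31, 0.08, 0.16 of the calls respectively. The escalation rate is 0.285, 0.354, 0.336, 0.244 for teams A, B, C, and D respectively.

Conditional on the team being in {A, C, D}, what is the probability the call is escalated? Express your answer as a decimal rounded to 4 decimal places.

Let S = {A, C, D}.
P(S) = 0.45 + 0.08 + 0.16 = 0.69.
P(E ∩ S) = 0.285·0.45 + 0.336·0.08 + 0.244·0.16 = 0.12825 + 0.02688 + 0.03904 = 0.19417.
P(E | S) = 0.19417 / 0.69 = 0.281406…

P(E|S) ≈ 0.2814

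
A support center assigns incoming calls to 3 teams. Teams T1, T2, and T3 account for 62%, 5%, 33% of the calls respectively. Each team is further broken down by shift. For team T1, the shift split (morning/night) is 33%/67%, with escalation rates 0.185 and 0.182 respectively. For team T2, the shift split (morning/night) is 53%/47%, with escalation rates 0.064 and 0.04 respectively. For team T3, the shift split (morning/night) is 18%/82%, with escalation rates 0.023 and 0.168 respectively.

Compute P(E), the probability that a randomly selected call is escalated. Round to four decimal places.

0.1629

P(E|T1) = 0.33·0.185 + 0.67·0.182 = 0.06105 + 0.12194 = 0.18299
P(E|T2) = 0.53·0.064 + 0.47·0.04 = 0.03392 + 0.0188 = 0.05272
P(E|T3) = 0.18·0.023 + 0.82·0.168 = 0.00414 + 0.13776 = 0.1419
Then overall,
P(E) = 0.62·0.18299 + 0.05·0.05272 + 0.33·0.1419
      = 0.1134538 + 0.002636 + 0.046827 = 0.1629168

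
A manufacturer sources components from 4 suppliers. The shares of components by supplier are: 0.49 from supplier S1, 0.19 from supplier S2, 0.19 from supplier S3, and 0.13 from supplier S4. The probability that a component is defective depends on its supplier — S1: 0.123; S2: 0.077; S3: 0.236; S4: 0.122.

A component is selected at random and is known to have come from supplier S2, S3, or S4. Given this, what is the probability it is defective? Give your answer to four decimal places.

0.1477

Let S = {S2, S3, S4}.
P(S) = 0.19 + 0.19 + 0.13 = 0.51.
P(D ∩ S) = 0.077·0.19 + 0.236·0.19 + 0.122·0.13 = 0.01463 + 0.04484 + 0.01586 = 0.07533.
P(D | S) = 0.07533 / 0.51 = 0.147706…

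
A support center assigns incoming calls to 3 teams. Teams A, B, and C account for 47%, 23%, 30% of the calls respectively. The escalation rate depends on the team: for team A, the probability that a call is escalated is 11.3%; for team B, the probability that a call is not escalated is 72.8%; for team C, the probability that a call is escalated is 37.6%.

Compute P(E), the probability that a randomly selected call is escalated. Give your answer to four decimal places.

P(E) ≈ 0.2285

P(E|B) = 1 − 0.728 = 0.272.
P(E) = P(E|A)·P(A) + P(E|B)·P(B) + P(E|C)·P(C)
      = 0.113·0.47 + 0.272·0.23 + 0.376·0.3
      = 0.05311 + 0.06256 + 0.1128 = 0.22847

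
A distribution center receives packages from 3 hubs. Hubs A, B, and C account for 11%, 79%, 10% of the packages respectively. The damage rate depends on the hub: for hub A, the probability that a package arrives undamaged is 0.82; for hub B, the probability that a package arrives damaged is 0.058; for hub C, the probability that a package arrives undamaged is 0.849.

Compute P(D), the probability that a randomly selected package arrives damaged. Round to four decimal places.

P(D) ≈ 0.0807

P(D|A) = 1 − 0.82 = 0.18.
P(D|C) = 1 − 0.849 = 0.151.
By the law of total probability,
P(D) = P(D|A)·P(A) + P(D|B)·P(B) + P(D|C)·P(C)
      = 0.18·0.11 + 0.058·0.79 + 0.151·0.1
      = 0.0198 + 0.04582 + 0.0151 = 0.08072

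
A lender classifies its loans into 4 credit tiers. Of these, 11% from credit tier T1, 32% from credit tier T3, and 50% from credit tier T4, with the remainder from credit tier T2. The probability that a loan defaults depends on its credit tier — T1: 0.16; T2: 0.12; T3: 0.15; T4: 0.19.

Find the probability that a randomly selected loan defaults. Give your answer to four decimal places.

P(T2) = 1 − (0.11 + 0.32 + 0.5) = 0.07.
P(D) = P(D|T1)·P(T1) + P(D|T2)·P(T2) + P(D|T3)·P(T3) + P(D|T4)·P(T4)
      = 0.16·0.11 + 0.12·0.07 + 0.15·0.32 + 0.19·0.5
      = 0.0176 + 0.0084 + 0.048 + 0.095 = 0.169

0.1690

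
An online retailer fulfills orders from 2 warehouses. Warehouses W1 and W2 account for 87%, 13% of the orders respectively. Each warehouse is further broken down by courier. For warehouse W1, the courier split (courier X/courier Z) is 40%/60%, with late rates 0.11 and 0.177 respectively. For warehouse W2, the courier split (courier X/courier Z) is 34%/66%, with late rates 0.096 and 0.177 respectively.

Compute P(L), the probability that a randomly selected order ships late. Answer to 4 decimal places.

P(L) ≈ 0.1501

P(L|W1) = 0.4·0.11 + 0.6·0.177 = 0.044 + 0.1062 = 0.1502
P(L|W2) = 0.34·0.096 + 0.66·0.177 = 0.03264 + 0.11682 = 0.14946
By total probability over the outer partition,
P(L) = 0.87·0.1502 + 0.13·0.14946
      = 0.130674 + 0.0194298 = 0.1501038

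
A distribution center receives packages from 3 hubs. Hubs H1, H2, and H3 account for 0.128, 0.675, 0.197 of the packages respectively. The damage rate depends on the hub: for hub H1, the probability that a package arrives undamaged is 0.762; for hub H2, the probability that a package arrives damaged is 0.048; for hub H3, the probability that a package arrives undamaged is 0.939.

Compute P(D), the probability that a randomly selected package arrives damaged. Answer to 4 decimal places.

0.0749

P(D|H1) = 1 − 0.762 = 0.238.
P(D|H3) = 1 − 0.939 = 0.061.
By the law of total probability,
P(D) = P(D|H1)·P(H1) + P(D|H2)·P(H2) + P(D|H3)·P(H3)
      = 0.238·0.128 + 0.048·0.675 + 0.061·0.197
      = 0.030464 + 0.0324 + 0.012017 = 0.074881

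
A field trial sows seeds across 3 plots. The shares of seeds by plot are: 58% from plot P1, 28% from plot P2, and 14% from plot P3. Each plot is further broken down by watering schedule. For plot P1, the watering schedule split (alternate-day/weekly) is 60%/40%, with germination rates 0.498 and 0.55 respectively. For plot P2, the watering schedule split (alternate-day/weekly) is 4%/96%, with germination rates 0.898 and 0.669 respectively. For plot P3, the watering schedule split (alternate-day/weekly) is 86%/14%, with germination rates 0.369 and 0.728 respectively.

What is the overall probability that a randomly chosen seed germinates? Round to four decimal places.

P(G) ≈ 0.5495

P(G|P1) = 0.6·0.498 + 0.4·0.55 = 0.2988 + 0.22 = 0.5188
P(G|P2) = 0.04·0.898 + 0.96·0.669 = 0.03592 + 0.64224 = 0.67816
P(G|P3) = 0.86·0.369 + 0.14·0.728 = 0.31734 + 0.10192 = 0.41926
By total probability over the outer partition,
P(G) = 0.58·0.5188 + 0.28·0.67816 + 0.14·0.41926
      = 0.300904 + 0.1898848 + 0.0586964 = 0.5494852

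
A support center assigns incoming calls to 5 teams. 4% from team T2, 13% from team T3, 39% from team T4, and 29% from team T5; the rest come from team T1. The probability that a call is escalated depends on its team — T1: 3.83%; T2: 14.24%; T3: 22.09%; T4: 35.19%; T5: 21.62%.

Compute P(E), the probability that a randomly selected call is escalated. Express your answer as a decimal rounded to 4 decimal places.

P(T1) = 1 − (0.04 + 0.13 + 0.39 + 0.29) = 0.15.
P(E) = P(E|T1)·P(T1) + P(E|T2)·P(T2) + P(E|T3)·P(T3) + P(E|T4)·P(T4) + P(E|T5)·P(T5)
      = 0.0383·0.15 + 0.1424·0.04 + 0.2209·0.13 + 0.3519·0.39 + 0.2162·0.29
      = 0.005745 + 0.005696 + 0.028717 + 0.137241 + 0.062698 = 0.240097

P(E) ≈ 0.2401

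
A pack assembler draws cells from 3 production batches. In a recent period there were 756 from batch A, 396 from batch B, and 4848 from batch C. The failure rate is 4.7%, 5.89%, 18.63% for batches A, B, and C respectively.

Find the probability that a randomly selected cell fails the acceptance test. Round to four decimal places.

0.1603

Total: 756 + 396 + 4848 = 6000.
P(A) = 756/6000 = 0.126. P(B) = 396/6000 = 0.066. P(C) = 4848/6000 = 0.808.
P(F) = P(F|A)·P(A) + P(F|B)·P(B) + P(F|C)·P(C)
      = 0.047·0.126 + 0.0589·0.066 + 0.1863·0.808
      = 0.005922 + 0.0038874 + 0.1505304 = 0.1603398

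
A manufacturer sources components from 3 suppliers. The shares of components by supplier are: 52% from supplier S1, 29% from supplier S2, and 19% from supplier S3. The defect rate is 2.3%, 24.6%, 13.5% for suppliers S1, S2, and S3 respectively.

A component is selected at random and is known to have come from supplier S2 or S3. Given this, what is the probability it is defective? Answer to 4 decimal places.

Let S = {S2, S3}.
P(S) = 0.29 + 0.19 = 0.48.
P(D ∩ S) = 0.246·0.29 + 0.135·0.19 = 0.07134 + 0.02565 = 0.09699.
P(D | S) = 0.09699 / 0.48 = 0.202063…

0.2021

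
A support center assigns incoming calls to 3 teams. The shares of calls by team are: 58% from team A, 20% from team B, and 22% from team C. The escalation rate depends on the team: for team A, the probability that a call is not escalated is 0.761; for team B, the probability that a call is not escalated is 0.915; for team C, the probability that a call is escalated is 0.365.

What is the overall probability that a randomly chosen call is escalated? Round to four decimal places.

P(E) ≈ 0.2359

P(E|A) = 1 − 0.761 = 0.239.
P(E|B) = 1 − 0.915 = 0.085.
P(E) = P(E|A)·P(A) + P(E|B)·P(B) + P(E|C)·P(C)
      = 0.239·0.58 + 0.085·0.2 + 0.365·0.22
      = 0.13862 + 0.017 + 0.0803 = 0.23592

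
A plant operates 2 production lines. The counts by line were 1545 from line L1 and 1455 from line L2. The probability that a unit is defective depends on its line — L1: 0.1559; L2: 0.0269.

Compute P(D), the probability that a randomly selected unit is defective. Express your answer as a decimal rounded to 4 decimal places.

Total: 1545 + 1455 = 3000.
P(L1) = 1545/3000 = 0.515. P(L2) = 1455/3000 = 0.485.
P(D) = P(D|L1)·P(L1) + P(D|L2)·P(L2)
      = 0.1559·0.515 + 0.0269·0.485
      = 0.0802885 + 0.0130465 = 0.093335

0.0933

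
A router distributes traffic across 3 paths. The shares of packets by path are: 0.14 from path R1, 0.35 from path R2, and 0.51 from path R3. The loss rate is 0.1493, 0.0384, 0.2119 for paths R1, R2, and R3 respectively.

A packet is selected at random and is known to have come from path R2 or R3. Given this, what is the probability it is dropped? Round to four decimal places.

Let S = {R2, R3}.
P(S) = 0.35 + 0.51 = 0.86.
P(L ∩ S) = 0.0384·0.35 + 0.2119·0.51 = 0.01344 + 0.108069 = 0.121509.
P(L | S) = 0.121509 / 0.86 = 0.141290…

P(L|S) ≈ 0.1413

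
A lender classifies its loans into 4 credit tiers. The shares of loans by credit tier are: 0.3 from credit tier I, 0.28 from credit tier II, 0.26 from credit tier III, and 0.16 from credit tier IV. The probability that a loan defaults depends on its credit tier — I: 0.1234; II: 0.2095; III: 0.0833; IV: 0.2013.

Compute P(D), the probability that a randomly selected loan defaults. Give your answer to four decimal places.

P(D) ≈ 0.1495

P(D) = P(D|I)·P(I) + P(D|II)·P(II) + P(D|III)·P(III) + P(D|IV)·P(IV)
      = 0.1234·0.3 + 0.2095·0.28 + 0.0833·0.26 + 0.2013·0.16
      = 0.03702 + 0.05866 + 0.021658 + 0.032208 = 0.149546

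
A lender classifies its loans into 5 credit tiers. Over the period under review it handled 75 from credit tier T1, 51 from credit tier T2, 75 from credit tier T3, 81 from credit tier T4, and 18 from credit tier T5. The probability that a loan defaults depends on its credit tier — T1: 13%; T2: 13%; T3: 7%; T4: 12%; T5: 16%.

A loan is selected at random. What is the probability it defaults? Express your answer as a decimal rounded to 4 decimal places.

P(D) ≈ 0.1141

Total: 75 + 51 + 75 + 81 + 18 = 300.
P(T1) = 75/300 = 0.25. P(T2) = 51/300 = 0.17. P(T3) = 75/300 = 0.25. P(T4) = 81/300 = 0.27. P(T5) = 18/300 = 0.06.
P(D) = P(D|T1)·P(T1) + P(D|T2)·P(T2) + P(D|T3)·P(T3) + P(D|T4)·P(T4) + P(D|T5)·P(T5)
      = 0.13·0.25 + 0.13·0.17 + 0.07·0.25 + 0.12·0.27 + 0.16·0.06
      = 0.0325 + 0.0221 + 0.0175 + 0.0324 + 0.0096 = 0.1141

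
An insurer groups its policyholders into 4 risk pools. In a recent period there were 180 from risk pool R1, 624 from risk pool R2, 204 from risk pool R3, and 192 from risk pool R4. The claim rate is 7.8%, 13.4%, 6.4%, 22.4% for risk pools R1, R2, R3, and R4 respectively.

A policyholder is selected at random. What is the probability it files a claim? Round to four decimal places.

Total: 180 + 624 + 204 + 192 = 1200.
P(R1) = 180/1200 = 0.15. P(R2) = 624/1200 = 0.52. P(R3) = 204/1200 = 0.17. P(R4) = 192/1200 = 0.16.
Summing over the partition,
P(C) = P(C|R1)·P(R1) + P(C|R2)·P(R2) + P(C|R3)·P(R3) + P(C|R4)·P(R4)
      = 0.078·0.15 + 0.134·0.52 + 0.064·0.17 + 0.224·0.16
      = 0.0117 + 0.06968 + 0.01088 + 0.03584 = 0.1281

0.1281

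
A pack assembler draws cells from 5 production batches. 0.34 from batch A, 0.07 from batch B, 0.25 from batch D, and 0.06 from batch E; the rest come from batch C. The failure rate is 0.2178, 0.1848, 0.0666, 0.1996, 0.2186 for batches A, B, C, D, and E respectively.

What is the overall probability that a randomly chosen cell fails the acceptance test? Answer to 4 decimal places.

0.1687

P(C) = 1 − (0.34 + 0.07 + 0.25 + 0.06) = 0.28.
Summing over the partition,
P(F) = P(F|A)·P(A) + P(F|B)·P(B) + P(F|C)·P(C) + P(F|D)·P(D) + P(F|E)·P(E)
      = 0.2178·0.34 + 0.1848·0.07 + 0.0666·0.28 + 0.1996·0.25 + 0.2186·0.06
      = 0.074052 + 0.012936 + 0.018648 + 0.0499 + 0.013116 = 0.168652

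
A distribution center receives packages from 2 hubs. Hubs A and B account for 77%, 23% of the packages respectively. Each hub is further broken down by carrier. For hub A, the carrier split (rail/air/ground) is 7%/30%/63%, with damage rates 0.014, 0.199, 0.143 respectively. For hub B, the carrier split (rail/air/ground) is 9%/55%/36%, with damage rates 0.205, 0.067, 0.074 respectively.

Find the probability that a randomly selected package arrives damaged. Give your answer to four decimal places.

P(D) ≈ 0.1349

P(D|A) = 0.07·0.014 + 0.3·0.199 + 0.63·0.143 = 0.00098 + 0.0597 + 0.09009 = 0.15077
P(D|B) = 0.09·0.205 + 0.55·0.067 + 0.36·0.074 = 0.01845 + 0.03685 + 0.02664 = 0.08194
By total probability over the outer partition,
P(D) = 0.77·0.15077 + 0.23·0.08194
      = 0.1160929 + 0.0188462 = 0.1349391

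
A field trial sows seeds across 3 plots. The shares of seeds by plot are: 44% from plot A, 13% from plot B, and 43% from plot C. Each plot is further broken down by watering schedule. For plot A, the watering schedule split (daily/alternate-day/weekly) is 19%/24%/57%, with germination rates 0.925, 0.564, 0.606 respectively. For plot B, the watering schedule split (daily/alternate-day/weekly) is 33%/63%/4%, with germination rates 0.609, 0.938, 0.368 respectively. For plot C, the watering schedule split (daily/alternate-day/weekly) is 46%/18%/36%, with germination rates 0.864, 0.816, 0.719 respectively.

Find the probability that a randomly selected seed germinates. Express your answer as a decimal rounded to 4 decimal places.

P(G|A) = 0.19·0.925 + 0.24·0.564 + 0.57·0.606 = 0.17575 + 0.13536 + 0.34542 = 0.65653
P(G|B) = 0.33·0.609 + 0.63·0.938 + 0.04·0.368 = 0.20097 + 0.59094 + 0.01472 = 0.80663
P(G|C) = 0.46·0.864 + 0.18·0.816 + 0.36·0.719 = 0.39744 + 0.14688 + 0.25884 = 0.80316
Then overall,
P(G) = 0.44·0.65653 + 0.13·0.80663 + 0.43·0.80316
      = 0.2888732 + 0.1048619 + 0.3453588 = 0.7390939

0.7391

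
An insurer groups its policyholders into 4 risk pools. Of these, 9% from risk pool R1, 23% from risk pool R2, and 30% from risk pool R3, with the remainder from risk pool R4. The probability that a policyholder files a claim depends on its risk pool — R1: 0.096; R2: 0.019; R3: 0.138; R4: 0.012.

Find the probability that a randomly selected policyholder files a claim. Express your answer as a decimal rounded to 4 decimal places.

P(R4) = 1 − (0.09 + 0.23 + 0.3) = 0.38.
P(C) = P(C|R1)·P(R1) + P(C|R2)·P(R2) + P(C|R3)·P(R3) + P(C|R4)·P(R4)
      = 0.096·0.09 + 0.019·0.23 + 0.138·0.3 + 0.012·0.38
      = 0.00864 + 0.00437 + 0.0414 + 0.00456 = 0.05897

P(C) ≈ 0.0590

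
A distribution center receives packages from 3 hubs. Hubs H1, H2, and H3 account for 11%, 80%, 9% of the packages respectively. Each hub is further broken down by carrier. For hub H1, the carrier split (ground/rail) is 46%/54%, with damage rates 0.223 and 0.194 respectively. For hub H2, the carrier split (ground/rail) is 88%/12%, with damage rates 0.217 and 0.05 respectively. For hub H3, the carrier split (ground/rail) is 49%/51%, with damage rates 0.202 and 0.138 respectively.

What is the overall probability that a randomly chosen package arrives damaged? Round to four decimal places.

P(D|H1) = 0.46·0.223 + 0.54·0.194 = 0.10258 + 0.10476 = 0.20734
P(D|H2) = 0.88·0.217 + 0.12·0.05 = 0.19096 + 0.006 = 0.19696
P(D|H3) = 0.49·0.202 + 0.51·0.138 = 0.09898 + 0.07038 = 0.16936
By total probability over the outer partition,
P(D) = 0.11·0.20734 + 0.8·0.19696 + 0.09·0.16936
      = 0.0228074 + 0.157568 + 0.0152424 = 0.1956178

0.1956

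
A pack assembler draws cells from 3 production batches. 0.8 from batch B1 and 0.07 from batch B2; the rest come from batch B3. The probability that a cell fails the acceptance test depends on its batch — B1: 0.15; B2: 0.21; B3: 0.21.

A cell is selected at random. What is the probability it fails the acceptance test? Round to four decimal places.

P(B3) = 1 − (0.8 + 0.07) = 0.13.
P(F) = P(F|B1)·P(B1) + P(F|B2)·P(B2) + P(F|B3)·P(B3)
      = 0.15·0.8 + 0.21·0.07 + 0.21·0.13
      = 0.12 + 0.0147 + 0.0273 = 0.162

0.1620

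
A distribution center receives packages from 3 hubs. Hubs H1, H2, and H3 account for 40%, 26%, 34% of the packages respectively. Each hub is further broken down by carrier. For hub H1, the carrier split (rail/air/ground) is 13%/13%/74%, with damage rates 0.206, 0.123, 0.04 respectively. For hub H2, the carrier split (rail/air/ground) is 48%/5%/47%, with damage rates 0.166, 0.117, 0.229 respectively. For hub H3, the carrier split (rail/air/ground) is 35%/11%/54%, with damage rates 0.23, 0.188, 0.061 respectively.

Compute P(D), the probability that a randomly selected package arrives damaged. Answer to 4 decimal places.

0.1248

P(D|H1) = 0.13·0.206 + 0.13·0.123 + 0.74·0.04 = 0.02678 + 0.01599 + 0.0296 = 0.07237
P(D|H2) = 0.48·0.166 + 0.05·0.117 + 0.47·0.229 = 0.07968 + 0.00585 + 0.10763 = 0.19316
P(D|H3) = 0.35·0.23 + 0.11·0.188 + 0.54·0.061 = 0.0805 + 0.02068 + 0.03294 = 0.13412
By total probability over the outer partition,
P(D) = 0.4·0.07237 + 0.26·0.19316 + 0.34·0.13412
      = 0.028948 + 0.0502216 + 0.0456008 = 0.1247704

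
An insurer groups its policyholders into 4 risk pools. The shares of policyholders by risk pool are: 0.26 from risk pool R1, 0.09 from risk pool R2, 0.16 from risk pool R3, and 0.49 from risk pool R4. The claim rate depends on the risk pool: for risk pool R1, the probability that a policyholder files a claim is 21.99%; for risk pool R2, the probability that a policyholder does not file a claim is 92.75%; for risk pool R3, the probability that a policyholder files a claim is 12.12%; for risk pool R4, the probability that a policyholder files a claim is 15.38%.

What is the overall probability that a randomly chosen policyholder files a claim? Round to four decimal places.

P(C) ≈ 0.1585

P(C|R2) = 1 − 0.9275 = 0.0725.
By the law of total probability,
P(C) = P(C|R1)·P(R1) + P(C|R2)·P(R2) + P(C|R3)·P(R3) + P(C|R4)·P(R4)
      = 0.2199·0.26 + 0.0725·0.09 + 0.1212·0.16 + 0.1538·0.49
      = 0.057174 + 0.006525 + 0.019392 + 0.075362 = 0.158453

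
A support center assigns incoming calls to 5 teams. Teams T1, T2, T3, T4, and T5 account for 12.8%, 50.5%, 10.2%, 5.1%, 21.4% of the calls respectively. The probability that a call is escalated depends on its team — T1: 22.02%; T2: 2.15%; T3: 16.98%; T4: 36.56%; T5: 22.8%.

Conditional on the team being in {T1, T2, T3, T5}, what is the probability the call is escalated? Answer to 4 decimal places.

Let S = {T1, T2, T3, T5}.
P(S) = 0.128 + 0.505 + 0.102 + 0.214 = 0.949.
P(E ∩ S) = 0.2202·0.128 + 0.0215·0.505 + 0.1698·0.102 + 0.228·0.214 = 0.0281856 + 0.0108575 + 0.0173196 + 0.048792 = 0.1051547.
P(E | S) = 0.1051547 / 0.949 = 0.110806…

0.1108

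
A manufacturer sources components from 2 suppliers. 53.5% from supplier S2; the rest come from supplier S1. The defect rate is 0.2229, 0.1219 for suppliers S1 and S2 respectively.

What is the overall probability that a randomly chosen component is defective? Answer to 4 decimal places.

P(D) ≈ 0.1689

P(S1) = 1 − (0.535) = 0.465.
By the law of total probability,
P(D) = P(D|S1)·P(S1) + P(D|S2)·P(S2)
      = 0.2229·0.465 + 0.1219·0.535
      = 0.1036485 + 0.0652165 = 0.168865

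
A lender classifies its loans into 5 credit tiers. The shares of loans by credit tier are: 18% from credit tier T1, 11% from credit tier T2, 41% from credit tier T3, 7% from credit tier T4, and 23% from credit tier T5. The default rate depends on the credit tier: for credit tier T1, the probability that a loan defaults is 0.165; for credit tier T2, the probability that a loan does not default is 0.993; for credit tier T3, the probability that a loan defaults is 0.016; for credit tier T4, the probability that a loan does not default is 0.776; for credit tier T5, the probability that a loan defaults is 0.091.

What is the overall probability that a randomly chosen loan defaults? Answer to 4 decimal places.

0.0736

P(D|T2) = 1 − 0.993 = 0.007.
P(D|T4) = 1 − 0.776 = 0.224.
Summing over the partition,
P(D) = P(D|T1)·P(T1) + P(D|T2)·P(T2) + P(D|T3)·P(T3) + P(D|T4)·P(T4) + P(D|T5)·P(T5)
      = 0.165·0.18 + 0.007·0.11 + 0.016·0.41 + 0.224·0.07 + 0.091·0.23
      = 0.0297 + 0.00077 + 0.00656 + 0.01568 + 0.02093 = 0.07364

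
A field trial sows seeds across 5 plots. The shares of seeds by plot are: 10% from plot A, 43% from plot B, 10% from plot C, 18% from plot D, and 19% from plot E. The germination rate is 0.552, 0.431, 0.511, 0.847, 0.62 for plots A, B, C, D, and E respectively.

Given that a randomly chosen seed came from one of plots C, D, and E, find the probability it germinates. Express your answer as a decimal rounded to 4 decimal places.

P(G|S) ≈ 0.6837

Let S = {C, D, E}.
P(S) = 0.1 + 0.18 + 0.19 = 0.47.
P(G ∩ S) = 0.511·0.1 + 0.847·0.18 + 0.62·0.19 = 0.0511 + 0.15246 + 0.1178 = 0.32136.
P(G | S) = 0.32136 / 0.47 = 0.683745…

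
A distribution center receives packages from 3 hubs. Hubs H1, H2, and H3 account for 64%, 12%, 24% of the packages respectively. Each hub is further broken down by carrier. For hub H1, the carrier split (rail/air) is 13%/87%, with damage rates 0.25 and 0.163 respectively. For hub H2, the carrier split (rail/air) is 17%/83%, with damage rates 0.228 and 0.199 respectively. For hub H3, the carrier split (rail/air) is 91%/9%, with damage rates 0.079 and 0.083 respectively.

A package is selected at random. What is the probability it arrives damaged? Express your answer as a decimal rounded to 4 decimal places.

0.1551

P(D|H1) = 0.13·0.25 + 0.87·0.163 = 0.0325 + 0.14181 = 0.17431
P(D|H2) = 0.17·0.228 + 0.83·0.199 = 0.03876 + 0.16517 = 0.20393
P(D|H3) = 0.91·0.079 + 0.09·0.083 = 0.07189 + 0.00747 = 0.07936
By total probability over the outer partition,
P(D) = 0.64·0.17431 + 0.12·0.20393 + 0.24·0.07936
      = 0.1115584 + 0.0244716 + 0.0190464 = 0.1550764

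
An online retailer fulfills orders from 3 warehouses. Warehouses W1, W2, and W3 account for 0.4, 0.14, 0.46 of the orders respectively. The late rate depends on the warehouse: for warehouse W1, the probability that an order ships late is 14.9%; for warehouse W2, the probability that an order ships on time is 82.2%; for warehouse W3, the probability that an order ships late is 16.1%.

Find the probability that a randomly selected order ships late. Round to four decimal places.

0.1586

P(L|W2) = 1 − 0.822 = 0.178.
P(L) = P(L|W1)·P(W1) + P(L|W2)·P(W2) + P(L|W3)·P(W3)
      = 0.149·0.4 + 0.178·0.14 + 0.161·0.46
      = 0.0596 + 0.02492 + 0.07406 = 0.15858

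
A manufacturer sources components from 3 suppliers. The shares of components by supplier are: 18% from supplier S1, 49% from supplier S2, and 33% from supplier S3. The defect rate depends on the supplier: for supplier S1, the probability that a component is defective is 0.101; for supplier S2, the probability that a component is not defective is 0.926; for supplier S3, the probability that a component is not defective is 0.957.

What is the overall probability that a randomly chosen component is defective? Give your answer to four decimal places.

0.0686

P(D|S2) = 1 − 0.926 = 0.074.
P(D|S3) = 1 − 0.957 = 0.043.
P(D) = P(D|S1)·P(S1) + P(D|S2)·P(S2) + P(D|S3)·P(S3)
      = 0.101·0.18 + 0.074·0.49 + 0.043·0.33
      = 0.01818 + 0.03626 + 0.01419 = 0.06863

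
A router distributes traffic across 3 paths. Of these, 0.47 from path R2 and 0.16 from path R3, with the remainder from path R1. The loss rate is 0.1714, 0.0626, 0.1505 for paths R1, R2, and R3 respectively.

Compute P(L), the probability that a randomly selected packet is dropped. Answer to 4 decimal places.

P(R1) = 1 − (0.47 + 0.16) = 0.37.
P(L) = P(L|R1)·P(R1) + P(L|R2)·P(R2) + P(L|R3)·P(R3)
      = 0.1714·0.37 + 0.0626·0.47 + 0.1505·0.16
      = 0.063418 + 0.029422 + 0.02408 = 0.11692

0.1169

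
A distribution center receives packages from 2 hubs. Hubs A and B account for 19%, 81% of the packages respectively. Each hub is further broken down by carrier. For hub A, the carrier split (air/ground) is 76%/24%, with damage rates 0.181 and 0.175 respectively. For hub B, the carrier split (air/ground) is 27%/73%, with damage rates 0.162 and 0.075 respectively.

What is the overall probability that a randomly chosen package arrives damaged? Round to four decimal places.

P(D|A) = 0.76·0.181 + 0.24·0.175 = 0.13756 + 0.042 = 0.17956
P(D|B) = 0.27·0.162 + 0.73·0.075 = 0.04374 + 0.05475 = 0.09849
By total probability over the outer partition,
P(D) = 0.19·0.17956 + 0.81·0.09849
      = 0.0341164 + 0.0797769 = 0.1138933

P(D) ≈ 0.1139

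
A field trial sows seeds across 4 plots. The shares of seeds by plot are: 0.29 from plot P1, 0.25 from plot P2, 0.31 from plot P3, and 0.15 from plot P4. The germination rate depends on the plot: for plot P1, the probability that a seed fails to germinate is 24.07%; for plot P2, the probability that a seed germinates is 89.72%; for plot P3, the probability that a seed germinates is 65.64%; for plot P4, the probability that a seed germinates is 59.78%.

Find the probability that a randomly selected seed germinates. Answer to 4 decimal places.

P(G) ≈ 0.7377

P(G|P1) = 1 − 0.2407 = 0.7593.
P(G) = P(G|P1)·P(P1) + P(G|P2)·P(P2) + P(G|P3)·P(P3) + P(G|P4)·P(P4)
      = 0.7593·0.29 + 0.8972·0.25 + 0.6564·0.31 + 0.5978·0.15
      = 0.220197 + 0.2243 + 0.203484 + 0.08967 = 0.737651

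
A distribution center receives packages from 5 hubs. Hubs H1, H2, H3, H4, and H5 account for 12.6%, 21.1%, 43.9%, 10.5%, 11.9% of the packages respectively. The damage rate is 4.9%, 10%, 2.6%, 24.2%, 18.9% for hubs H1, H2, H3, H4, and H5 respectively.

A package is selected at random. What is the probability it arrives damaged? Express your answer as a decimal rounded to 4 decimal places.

0.0866

Using total probability over the partition,
P(D) = P(D|H1)·P(H1) + P(D|H2)·P(H2) + P(D|H3)·P(H3) + P(D|H4)·P(H4) + P(D|H5)·P(H5)
      = 0.049·0.126 + 0.1·0.211 + 0.026·0.439 + 0.242·0.105 + 0.189·0.119
      = 0.006174 + 0.0211 + 0.011414 + 0.02541 + 0.022491 = 0.086589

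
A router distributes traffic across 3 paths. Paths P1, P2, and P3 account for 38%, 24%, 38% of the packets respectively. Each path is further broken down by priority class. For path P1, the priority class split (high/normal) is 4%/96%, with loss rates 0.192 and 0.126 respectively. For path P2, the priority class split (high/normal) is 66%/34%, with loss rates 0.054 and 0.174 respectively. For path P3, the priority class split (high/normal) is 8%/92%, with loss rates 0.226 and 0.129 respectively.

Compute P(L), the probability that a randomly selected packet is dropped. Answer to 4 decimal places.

P(L) ≈ 0.1236

P(L|P1) = 0.04·0.192 + 0.96·0.126 = 0.00768 + 0.12096 = 0.12864
P(L|P2) = 0.66·0.054 + 0.34·0.174 = 0.03564 + 0.05916 = 0.0948
P(L|P3) = 0.08·0.226 + 0.92·0.129 = 0.01808 + 0.11868 = 0.13676
Then overall,
P(L) = 0.38·0.12864 + 0.24·0.0948 + 0.38·0.13676
      = 0.0488832 + 0.022752 + 0.0519688 = 0.123604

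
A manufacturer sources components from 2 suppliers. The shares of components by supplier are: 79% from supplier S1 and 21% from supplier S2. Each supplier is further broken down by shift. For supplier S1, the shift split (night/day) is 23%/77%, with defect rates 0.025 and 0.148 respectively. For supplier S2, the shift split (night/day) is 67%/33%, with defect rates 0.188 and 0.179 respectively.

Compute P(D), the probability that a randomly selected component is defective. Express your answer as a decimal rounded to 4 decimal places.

P(D|S1) = 0.23·0.025 + 0.77·0.148 = 0.00575 + 0.11396 = 0.11971
P(D|S2) = 0.67·0.188 + 0.33·0.179 = 0.12596 + 0.05907 = 0.18503
By total probability over the outer partition,
P(D) = 0.79·0.11971 + 0.21·0.18503
      = 0.0945709 + 0.0388563 = 0.1334272

P(D) ≈ 0.1334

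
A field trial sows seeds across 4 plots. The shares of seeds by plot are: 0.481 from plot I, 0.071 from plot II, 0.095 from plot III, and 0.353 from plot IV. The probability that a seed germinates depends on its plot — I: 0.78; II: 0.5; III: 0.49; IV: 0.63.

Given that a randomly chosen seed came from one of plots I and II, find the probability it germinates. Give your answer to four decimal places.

Let S = {I, II}.
P(S) = 0.481 + 0.071 = 0.552.
P(G ∩ S) = 0.78·0.481 + 0.5·0.071 = 0.37518 + 0.0355 = 0.41068.
P(G | S) = 0.41068 / 0.552 = 0.743986…

P(G|S) ≈ 0.7440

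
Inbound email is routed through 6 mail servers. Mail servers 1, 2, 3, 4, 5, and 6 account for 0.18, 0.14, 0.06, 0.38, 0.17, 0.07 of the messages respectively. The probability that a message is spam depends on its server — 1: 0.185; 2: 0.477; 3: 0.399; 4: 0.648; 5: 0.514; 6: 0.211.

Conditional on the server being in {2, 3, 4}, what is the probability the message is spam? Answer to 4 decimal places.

P(S|J) ≈ 0.5810

Let J = {2, 3, 4}.
P(J) = 0.14 + 0.06 + 0.38 = 0.58.
P(S ∩ J) = 0.477·0.14 + 0.399·0.06 + 0.648·0.38 = 0.06678 + 0.02394 + 0.24624 = 0.33696.
P(S | J) = 0.33696 / 0.58 = 0.580966…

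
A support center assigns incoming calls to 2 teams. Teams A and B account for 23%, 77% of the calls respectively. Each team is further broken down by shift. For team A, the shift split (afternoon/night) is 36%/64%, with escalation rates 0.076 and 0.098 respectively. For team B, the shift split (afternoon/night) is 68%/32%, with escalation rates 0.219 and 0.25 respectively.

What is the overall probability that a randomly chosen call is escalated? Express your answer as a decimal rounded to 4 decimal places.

P(E|A) = 0.36·0.076 + 0.64·0.098 = 0.02736 + 0.06272 = 0.09008
P(E|B) = 0.68·0.219 + 0.32·0.25 = 0.14892 + 0.08 = 0.22892
Then overall,
P(E) = 0.23·0.09008 + 0.77·0.22892
      = 0.0207184 + 0.1762684 = 0.1969868

0.1970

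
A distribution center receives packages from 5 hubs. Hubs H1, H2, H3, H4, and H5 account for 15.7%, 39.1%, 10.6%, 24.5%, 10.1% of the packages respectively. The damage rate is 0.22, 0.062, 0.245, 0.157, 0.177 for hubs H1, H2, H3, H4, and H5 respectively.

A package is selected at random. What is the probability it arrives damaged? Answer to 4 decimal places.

P(D) = P(D|H1)·P(H1) + P(D|H2)·P(H2) + P(D|H3)·P(H3) + P(D|H4)·P(H4) + P(D|H5)·P(H5)
      = 0.22·0.157 + 0.062·0.391 + 0.245·0.106 + 0.157·0.245 + 0.177·0.101
      = 0.03454 + 0.024242 + 0.02597 + 0.038465 + 0.017877 = 0.141094

P(D) ≈ 0.1411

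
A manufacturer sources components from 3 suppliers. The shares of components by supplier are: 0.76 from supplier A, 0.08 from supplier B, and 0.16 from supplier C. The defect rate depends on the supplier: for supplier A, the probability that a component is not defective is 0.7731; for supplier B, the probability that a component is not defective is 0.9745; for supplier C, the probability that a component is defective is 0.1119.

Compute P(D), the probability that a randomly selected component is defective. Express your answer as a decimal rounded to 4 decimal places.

P(D|A) = 1 − 0.7731 = 0.2269.
P(D|B) = 1 − 0.9745 = 0.0255.
Summing over the partition,
P(D) = P(D|A)·P(A) + P(D|B)·P(B) + P(D|C)·P(C)
      = 0.2269·0.76 + 0.0255·0.08 + 0.1119·0.16
      = 0.172444 + 0.00204 + 0.017904 = 0.192388

0.1924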